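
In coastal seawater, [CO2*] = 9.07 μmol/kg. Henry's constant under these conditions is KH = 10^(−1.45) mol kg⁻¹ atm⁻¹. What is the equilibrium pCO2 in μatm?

KH = 10^(−1.45) = 3.548×10^-2 mol kg⁻¹ atm⁻¹
pCO2 = [CO2*]/KH = 9.07×10^-6 / 3.548×10^-2 = 2.56×10^-4 atm = 256 μatm

pCO2 = 256 μatm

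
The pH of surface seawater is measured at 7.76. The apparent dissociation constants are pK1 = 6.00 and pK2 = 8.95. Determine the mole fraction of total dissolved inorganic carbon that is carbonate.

α₂ = 0.0597

α₂ = 1 / (1 + [H⁺]/K2 + [H⁺]²/(K1K2)) = 1 / (1 + 10^+1.19 + 10^-0.57)
   = 1 / (1 + 15.488 + 0.26915) = 1/16.757 = 0.05968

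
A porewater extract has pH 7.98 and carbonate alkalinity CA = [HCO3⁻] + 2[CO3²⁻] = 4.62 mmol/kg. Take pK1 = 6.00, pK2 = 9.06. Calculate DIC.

DIC = 4.33 mmol/kg

CA = [HCO3⁻] + 2[CO3²⁻] = (α₁ + 2α₂)·DIC
At pH 7.98: [H⁺]/K1 = 10^-1.98 = 0.010471, K2/[H⁺] = 10^-1.08 = 0.083176
α₁ = 1/(1 + 0.010471 + 0.083176) = 1/1.0936 = 0.9144; α₂ = α₁·K2/[H⁺] = 0.07605
α₁ + 2α₂ = 1.0665
DIC = CA / (α₁ + 2α₂) = 4.62 / 1.0665 = 4.33 mmol/kg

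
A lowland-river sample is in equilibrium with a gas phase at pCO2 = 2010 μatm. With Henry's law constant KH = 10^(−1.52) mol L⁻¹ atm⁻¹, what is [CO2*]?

[CO2*] = 60.7 μmol/L

KH = 10^(−1.52) = 3.020×10^-2 mol L⁻¹ atm⁻¹
[CO2*] = KH · pCO2 = 3.020×10^-2 × 2010×10^-6 atm = 6.07×10^-5 mol/L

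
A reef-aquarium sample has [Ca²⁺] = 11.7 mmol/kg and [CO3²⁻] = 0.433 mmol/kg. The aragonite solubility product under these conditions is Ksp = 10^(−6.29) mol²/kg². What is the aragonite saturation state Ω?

Ω = 9.88

Ksp = 10^(−6.29) = 5.129×10^-7
Ω = [Ca²⁺][CO3²⁻]/Ksp = (11.7×10^-3)(0.433×10^-3) / 5.129×10^-7 = 9.88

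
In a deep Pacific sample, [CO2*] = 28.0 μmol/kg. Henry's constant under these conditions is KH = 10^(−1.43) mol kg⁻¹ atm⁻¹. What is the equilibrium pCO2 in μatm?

KH = 10^(−1.43) = 3.715×10^-2 mol kg⁻¹ atm⁻¹
pCO2 = [CO2*]/KH = 28.0×10^-6 / 3.715×10^-2 = 7.54×10^-4 atm = 754 μatm

pCO2 = 754 μatm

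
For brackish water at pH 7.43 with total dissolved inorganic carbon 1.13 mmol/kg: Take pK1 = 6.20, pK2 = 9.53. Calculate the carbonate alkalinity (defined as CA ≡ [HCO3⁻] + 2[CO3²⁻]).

CA = 1.08 mmol/kg

CA = [HCO3⁻] + 2[CO3²⁻] = (α₁ + 2α₂)·DIC
At pH 7.43: [H⁺]/K1 = 10^-1.23 = 0.058884, K2/[H⁺] = 10^-2.10 = 0.0079433
α₁ = 1/(1 + 0.058884 + 0.0079433) = 1/1.0668 = 0.9374; α₂ = α₁·K2/[H⁺] = 0.007446
α₁ + 2α₂ = 0.9522
CA = 0.9522 × 1.13 = 1.08 mmol/kg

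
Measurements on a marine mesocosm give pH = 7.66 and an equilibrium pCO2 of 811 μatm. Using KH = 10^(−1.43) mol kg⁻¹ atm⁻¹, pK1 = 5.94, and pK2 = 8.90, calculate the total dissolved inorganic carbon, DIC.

[CO2*] = KH · pCO2 = 10^(−1.43) × 811×10^-6 = 3.013×10^-5 mol/kg
α₀ = 1/(1 + K1/[H⁺] + K1K2/[H⁺]²) = 1/(1 + 10^+1.72 + 10^+0.48) = 0.01770
DIC = [CO2*]/α₀ = 3.013×10^-5 / 0.01770 = 1.70 mmol/kg

DIC = 1.70 mmol/kg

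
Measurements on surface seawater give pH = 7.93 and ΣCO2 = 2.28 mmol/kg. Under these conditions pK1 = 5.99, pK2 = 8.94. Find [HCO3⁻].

[HCO3⁻] = 2.06 mmol/kg

α₁ = 1 / (1 + [H⁺]/K1 + K2/[H⁺]) = 1 / (1 + 10^-1.94 + 10^-1.01)
   = 1 / (1 + 0.011482 + 0.097724) = 1/1.1092 = 0.9015
[HCO3⁻] = α₁ × DIC = 0.9015 × 2.28 = 2.06 mmol/kg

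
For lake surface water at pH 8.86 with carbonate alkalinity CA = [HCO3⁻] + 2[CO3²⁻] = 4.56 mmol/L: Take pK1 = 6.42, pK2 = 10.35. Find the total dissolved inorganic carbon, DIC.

DIC = 4.44 mmol/L

CA = [HCO3⁻] + 2[CO3²⁻] = (α₁ + 2α₂)·DIC
At pH 8.86: [H⁺]/K1 = 10^-2.44 = 0.0036308, K2/[H⁺] = 10^-1.49 = 0.032359
α₁ = 1/(1 + 0.0036308 + 0.032359) = 1/1.0360 = 0.9653; α₂ = α₁·K2/[H⁺] = 0.03124
α₁ + 2α₂ = 1.0277
DIC = CA / (α₁ + 2α₂) = 4.56 / 1.0277 = 4.44 mmol/L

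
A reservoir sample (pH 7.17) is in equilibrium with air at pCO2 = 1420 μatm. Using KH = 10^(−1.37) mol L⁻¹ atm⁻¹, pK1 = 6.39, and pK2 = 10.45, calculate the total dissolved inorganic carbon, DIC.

DIC = 0.426 mmol/L

[CO2*] = KH · pCO2 = 10^(−1.37) × 1420×10^-6 = 6.057×10^-5 mol/L
α₀ = 1/(1 + K1/[H⁺] + K1K2/[H⁺]²) = 1/(1 + 10^+0.78 + 10^-2.50) = 0.1423
DIC = [CO2*]/α₀ = 6.057×10^-5 / 0.1423 = 0.426 mmol/L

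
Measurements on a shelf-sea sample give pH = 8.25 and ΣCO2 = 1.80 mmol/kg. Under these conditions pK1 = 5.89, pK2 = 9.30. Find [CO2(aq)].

[CO2*] = 7.19 μmol/kg

α₀ = 1 / (1 + K1/[H⁺] + K1K2/[H⁺]²) = 1 / (1 + 10^+2.36 + 10^+1.31)
   = 1 / (1 + 229.09 + 20.417) = 1/250.50 = 0.003992
[CO2*] = α₀ × DIC = 0.003992 × 1.80 = 0.00719 mmol/kg = 7.19 μmol/kg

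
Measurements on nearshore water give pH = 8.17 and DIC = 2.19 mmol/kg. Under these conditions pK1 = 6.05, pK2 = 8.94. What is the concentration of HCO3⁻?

[HCO3⁻] = 1.86 mmol/kg

α₁ = 1 / (1 + [H⁺]/K1 + K2/[H⁺]) = 1 / (1 + 10^-2.12 + 10^-0.77)
   = 1 / (1 + 0.0075858 + 0.16982) = 1/1.1774 = 0.8493
[HCO3⁻] = α₁ × DIC = 0.8493 × 2.19 = 1.86 mmol/kg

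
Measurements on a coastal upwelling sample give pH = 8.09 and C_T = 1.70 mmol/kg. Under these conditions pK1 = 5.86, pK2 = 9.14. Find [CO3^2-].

[CO3²⁻] = 0.138 mmol/kg

α₂ = 1 / (1 + [H⁺]/K2 + [H⁺]²/(K1K2)) = 1 / (1 + 10^+1.05 + 10^-1.18)
   = 1 / (1 + 11.220 + 0.066069) = 1/12.286 = 0.08139
[CO3²⁻] = α₂ × DIC = 0.08139 × 1.70 = 0.138 mmol/kg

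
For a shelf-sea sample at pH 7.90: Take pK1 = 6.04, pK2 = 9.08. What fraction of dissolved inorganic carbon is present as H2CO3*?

α₀ = 1 / (1 + K1/[H⁺] + K1K2/[H⁺]²) = 1 / (1 + 10^+1.86 + 10^+0.68)
   = 1 / (1 + 72.444 + 4.7863) = 1/78.230 = 0.01278

α₀ = 0.0128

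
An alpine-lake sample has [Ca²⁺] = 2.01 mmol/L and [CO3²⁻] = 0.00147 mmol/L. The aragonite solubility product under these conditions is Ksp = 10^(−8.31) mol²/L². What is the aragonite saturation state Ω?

Ω = 0.603

Ksp = 10^(−8.31) = 4.898×10^-9
Ω = [Ca²⁺][CO3²⁻]/Ksp = (2.01×10^-3)(0.00147×10^-3) / 4.898×10^-9 = 0.603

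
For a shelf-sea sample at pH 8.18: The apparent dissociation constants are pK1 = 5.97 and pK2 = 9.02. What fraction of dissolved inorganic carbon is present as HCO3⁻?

α₁ = 1 / (1 + [H⁺]/K1 + K2/[H⁺]) = 1 / (1 + 10^-2.21 + 10^-0.84)
   = 1 / (1 + 0.0061660 + 0.14454) = 1/1.1507 = 0.8690

α₁ = 0.869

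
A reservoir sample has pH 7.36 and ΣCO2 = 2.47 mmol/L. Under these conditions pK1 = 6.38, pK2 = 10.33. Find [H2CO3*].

[CO2*] = 0.234 mmol/L

α₀ = 1 / (1 + K1/[H⁺] + K1K2/[H⁺]²) = 1 / (1 + 10^+0.98 + 10^-1.99)
   = 1 / (1 + 9.5499 + 0.010233) = 1/10.560 = 0.09470
[CO2*] = α₀ × DIC = 0.09470 × 2.47 = 0.234 mmol/L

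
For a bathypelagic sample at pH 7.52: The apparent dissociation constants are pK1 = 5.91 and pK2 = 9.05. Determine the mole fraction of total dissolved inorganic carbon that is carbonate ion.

α₂ = 0.0280

α₂ = 1 / (1 + [H⁺]/K2 + [H⁺]²/(K1K2)) = 1 / (1 + 10^+1.53 + 10^-0.08)
   = 1 / (1 + 33.884 + 0.83176) = 1/35.716 = 0.02800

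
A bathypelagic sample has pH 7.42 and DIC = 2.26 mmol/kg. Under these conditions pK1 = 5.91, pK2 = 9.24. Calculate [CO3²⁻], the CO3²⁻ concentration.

[CO3²⁻] = 0.0327 mmol/kg

α₂ = 1 / (1 + [H⁺]/K2 + [H⁺]²/(K1K2)) = 1 / (1 + 10^+1.82 + 10^+0.31)
   = 1 / (1 + 66.069 + 2.0417) = 1/69.111 = 0.01447
[CO3²⁻] = α₂ × DIC = 0.01447 × 2.26 = 0.0327 mmol/kg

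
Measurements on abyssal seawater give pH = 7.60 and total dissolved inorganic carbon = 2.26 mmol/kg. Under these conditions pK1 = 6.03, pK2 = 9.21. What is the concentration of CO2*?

α₀ = 1 / (1 + K1/[H⁺] + K1K2/[H⁺]²) = 1 / (1 + 10^+1.57 + 10^-0.04)
   = 1 / (1 + 37.154 + 0.91201) = 1/39.066 = 0.02560
[CO2*] = α₀ × DIC = 0.02560 × 2.26 = 0.0579 mmol/kg

[CO2*] = 0.0579 mmol/kg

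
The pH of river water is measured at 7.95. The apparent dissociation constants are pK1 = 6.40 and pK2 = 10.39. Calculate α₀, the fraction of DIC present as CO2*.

α₀ = 1 / (1 + K1/[H⁺] + K1K2/[H⁺]²) = 1 / (1 + 10^+1.55 + 10^-0.89)
   = 1 / (1 + 35.481 + 0.12882) = 1/36.610 = 0.02731

α₀ = 0.0273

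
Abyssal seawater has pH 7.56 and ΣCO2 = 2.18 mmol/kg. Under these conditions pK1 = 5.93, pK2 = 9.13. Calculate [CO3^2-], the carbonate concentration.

α₂ = 1 / (1 + [H⁺]/K2 + [H⁺]²/(K1K2)) = 1 / (1 + 10^+1.57 + 10^-0.06)
   = 1 / (1 + 37.154 + 0.87096) = 1/39.024 = 0.02562
[CO3²⁻] = α₂ × DIC = 0.02562 × 2.18 = 0.0559 mmol/kg

[CO3²⁻] = 0.0559 mmol/kg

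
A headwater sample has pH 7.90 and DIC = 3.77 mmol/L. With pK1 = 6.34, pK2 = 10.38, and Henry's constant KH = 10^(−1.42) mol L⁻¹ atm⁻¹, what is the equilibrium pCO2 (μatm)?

pCO2 = 2650 μatm

α₀ = 1 / (1 + K1/[H⁺] + K1K2/[H⁺]²) = 1 / (1 + 10^+1.56 + 10^-0.92)
   = 1 / (1 + 36.308 + 0.12023) = 1/37.428 = 0.02672
[CO2*] = α₀ × DIC = 0.02672 × 3.77 = 0.1007 mmol/L
pCO2 = [CO2*]/KH = 1.007×10^-4 / 3.802×10^-2 = 2650 μatm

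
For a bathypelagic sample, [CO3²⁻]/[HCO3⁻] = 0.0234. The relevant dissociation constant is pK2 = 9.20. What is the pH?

pH = 7.57

From K2 = [H⁺][CO3²⁻]/[HCO3⁻]:  pH = pK2 + log₁₀([CO3²⁻]/[HCO3⁻])
log₁₀(0.0234) = -1.631
pH = 9.20 + (-1.631) = 7.57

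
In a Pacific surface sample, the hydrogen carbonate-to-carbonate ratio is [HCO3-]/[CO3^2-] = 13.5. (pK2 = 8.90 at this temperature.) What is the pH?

From K2 = [H⁺][CO3^2-]/[HCO3-]:  pH = pK2 − log₁₀([HCO3-]/[CO3^2-])
log₁₀(13.5) = +1.130
pH = 8.90 − (+1.130) = 7.77

pH = 7.77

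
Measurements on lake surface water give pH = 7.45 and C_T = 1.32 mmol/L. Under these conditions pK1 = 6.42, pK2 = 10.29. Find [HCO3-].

[HCO3⁻] = 1.21 mmol/L

α₁ = 1 / (1 + [H⁺]/K1 + K2/[H⁺]) = 1 / (1 + 10^-1.03 + 10^-2.84)
   = 1 / (1 + 0.093325 + 0.0014454) = 1/1.0948 = 0.9134
[HCO3⁻] = α₁ × DIC = 0.9134 × 1.32 = 1.21 mmol/L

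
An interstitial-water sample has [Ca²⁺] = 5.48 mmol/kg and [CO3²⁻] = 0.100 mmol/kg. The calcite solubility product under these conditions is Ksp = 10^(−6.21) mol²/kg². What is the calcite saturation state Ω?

Ω = 0.889

Ksp = 10^(−6.21) = 6.166×10^-7
Ω = [Ca²⁺][CO3²⁻]/Ksp = (5.48×10^-3)(0.100×10^-3) / 6.166×10^-7 = 0.889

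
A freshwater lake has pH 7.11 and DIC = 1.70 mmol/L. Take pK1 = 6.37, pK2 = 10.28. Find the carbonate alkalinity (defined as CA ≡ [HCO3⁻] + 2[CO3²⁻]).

CA = [HCO3⁻] + 2[CO3²⁻] = (α₁ + 2α₂)·DIC
At pH 7.11: [H⁺]/K1 = 10^-0.74 = 0.18197, K2/[H⁺] = 10^-3.17 = 0.00067608
α₁ = 1/(1 + 0.18197 + 0.00067608) = 1/1.1826 = 0.8456; α₂ = α₁·K2/[H⁺] = 0.0005717
α₁ + 2α₂ = 0.8467
CA = 0.8467 × 1.70 = 1.44 mmol/L

CA = 1.44 mmol/L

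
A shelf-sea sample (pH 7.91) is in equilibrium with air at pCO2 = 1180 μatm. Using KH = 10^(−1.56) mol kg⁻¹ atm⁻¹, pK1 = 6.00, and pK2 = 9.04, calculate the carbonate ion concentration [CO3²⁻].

[CO2*] = KH · pCO2 = 10^(−1.56) × 1180×10^-6 = 3.250×10^-5 mol/kg
α₀ = 1/(1 + K1/[H⁺] + K1K2/[H⁺]²) = 1/(1 + 10^+1.91 + 10^+0.78) = 0.01132
DIC = [CO2*]/α₀ = 3.250×10^-5 / 0.01132 = 2.870 mmol/kg
[CO3²⁻] = α₂·DIC; α₂ = 0.06823, so [CO3²⁻] = 0.06823 × 2.870 = 0.196 mmol/kg

[CO3²⁻] = 0.196 mmol/kg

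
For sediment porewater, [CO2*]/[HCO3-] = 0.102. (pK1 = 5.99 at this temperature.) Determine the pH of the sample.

From K1 = [H⁺][HCO3-]/[CO2*]:  pH = pK1 − log₁₀([CO2*]/[HCO3-])
log₁₀(0.102) = -0.991
pH = 5.99 − (-0.991) = 6.98

pH = 6.98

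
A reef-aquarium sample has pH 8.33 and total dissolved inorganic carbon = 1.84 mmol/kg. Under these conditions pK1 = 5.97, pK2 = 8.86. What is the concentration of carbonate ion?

[CO3²⁻] = 0.418 mmol/kg

α₂ = 1 / (1 + [H⁺]/K2 + [H⁺]²/(K1K2)) = 1 / (1 + 10^+0.53 + 10^-1.83)
   = 1 / (1 + 3.3884 + 0.014791) = 1/4.4032 = 0.2271
[CO3²⁻] = α₂ × DIC = 0.2271 × 1.84 = 0.418 mmol/kg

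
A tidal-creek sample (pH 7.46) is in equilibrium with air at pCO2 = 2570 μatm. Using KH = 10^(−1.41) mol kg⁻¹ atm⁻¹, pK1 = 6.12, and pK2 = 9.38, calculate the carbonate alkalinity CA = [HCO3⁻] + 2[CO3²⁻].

CA = 2.24 mmol/kg

[CO2*] = KH · pCO2 = 10^(−1.41) × 2570×10^-6 = 9.998×10^-5 mol/kg
α₀ = 1/(1 + K1/[H⁺] + K1K2/[H⁺]²) = 1/(1 + 10^+1.34 + 10^-0.58) = 0.04321
DIC = [CO2*]/α₀ = 9.998×10^-5 / 0.04321 = 2.314 mmol/kg
CA = (α₁ + 2α₂)·DIC = (0.9454 + 2×0.01137) × 2.314 = 2.24 mmol/kg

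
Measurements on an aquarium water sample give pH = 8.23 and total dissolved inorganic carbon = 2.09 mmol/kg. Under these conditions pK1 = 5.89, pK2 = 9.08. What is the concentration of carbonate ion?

α₂ = 1 / (1 + [H⁺]/K2 + [H⁺]²/(K1K2)) = 1 / (1 + 10^+0.85 + 10^-1.49)
   = 1 / (1 + 7.0795 + 0.032359) = 1/8.1118 = 0.1233
[CO3²⁻] = α₂ × DIC = 0.1233 × 2.09 = 0.258 mmol/kg

[CO3²⁻] = 0.258 mmol/kg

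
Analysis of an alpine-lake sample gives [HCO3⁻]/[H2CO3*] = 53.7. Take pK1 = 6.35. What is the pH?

From K1 = [H⁺][HCO3⁻]/[H2CO3*]:  pH = pK1 + log₁₀([HCO3⁻]/[H2CO3*])
log₁₀(53.7) = +1.730
pH = 6.35 + (+1.730) = 8.08

pH = 8.08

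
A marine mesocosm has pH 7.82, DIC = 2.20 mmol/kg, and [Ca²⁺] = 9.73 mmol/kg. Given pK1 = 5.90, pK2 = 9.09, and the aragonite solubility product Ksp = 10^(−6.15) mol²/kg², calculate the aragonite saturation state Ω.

Ω = 1.52

α₂ = 1 / (1 + [H⁺]/K2 + [H⁺]²/(K1K2)) = 1 / (1 + 10^+1.27 + 10^-0.65)
   = 1 / (1 + 18.621 + 0.22387) = 1/19.845 = 0.05039
[CO3²⁻] = α₂ × DIC = 0.05039 × 2.20 = 0.1109 mmol/kg
Ksp = 10^(−6.15) = 7.079×10^-7
Ω = [Ca²⁺][CO3²⁻]/Ksp = (9.73×10^-3)(1.109×10^-4) / 7.079×10^-7 = 1.52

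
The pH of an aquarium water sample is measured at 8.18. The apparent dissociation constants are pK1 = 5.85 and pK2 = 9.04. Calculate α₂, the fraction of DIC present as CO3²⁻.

α₂ = 1 / (1 + [H⁺]/K2 + [H⁺]²/(K1K2)) = 1 / (1 + 10^+0.86 + 10^-1.47)
   = 1 / (1 + 7.2444 + 0.033884) = 1/8.2782 = 0.1208

α₂ = 0.121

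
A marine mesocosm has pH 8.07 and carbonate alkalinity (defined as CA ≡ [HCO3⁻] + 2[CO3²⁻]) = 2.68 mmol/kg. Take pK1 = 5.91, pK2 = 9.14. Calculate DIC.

CA = [HCO3⁻] + 2[CO3²⁻] = (α₁ + 2α₂)·DIC
At pH 8.07: [H⁺]/K1 = 10^-2.16 = 0.0069183, K2/[H⁺] = 10^-1.07 = 0.085114
α₁ = 1/(1 + 0.0069183 + 0.085114) = 1/1.0920 = 0.9157; α₂ = α₁·K2/[H⁺] = 0.07794
α₁ + 2α₂ = 1.0716
DIC = CA / (α₁ + 2α₂) = 2.68 / 1.0716 = 2.50 mmol/kg

DIC = 2.50 mmol/kg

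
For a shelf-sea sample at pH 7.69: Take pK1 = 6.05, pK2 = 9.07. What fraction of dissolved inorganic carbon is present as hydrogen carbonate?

α₁ = 1 / (1 + [H⁺]/K1 + K2/[H⁺]) = 1 / (1 + 10^-1.64 + 10^-1.38)
   = 1 / (1 + 0.022909 + 0.041687) = 1/1.0646 = 0.9393

α₁ = 0.939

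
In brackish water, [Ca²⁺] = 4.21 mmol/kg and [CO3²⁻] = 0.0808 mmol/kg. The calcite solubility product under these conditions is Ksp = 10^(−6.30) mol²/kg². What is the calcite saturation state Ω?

Ω = 0.679

Ksp = 10^(−6.30) = 5.012×10^-7
Ω = [Ca²⁺][CO3²⁻]/Ksp = (4.21×10^-3)(0.0808×10^-3) / 5.012×10^-7 = 0.679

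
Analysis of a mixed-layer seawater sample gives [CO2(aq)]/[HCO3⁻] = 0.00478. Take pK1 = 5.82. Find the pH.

From K1 = [H⁺][HCO3⁻]/[CO2(aq)]:  pH = pK1 − log₁₀([CO2(aq)]/[HCO3⁻])
log₁₀(0.00478) = -2.321
pH = 5.82 − (-2.321) = 8.14

pH = 8.14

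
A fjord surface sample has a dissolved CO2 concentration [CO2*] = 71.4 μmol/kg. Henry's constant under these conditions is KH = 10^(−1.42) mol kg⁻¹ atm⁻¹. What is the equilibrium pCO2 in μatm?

KH = 10^(−1.42) = 3.802×10^-2 mol kg⁻¹ atm⁻¹
pCO2 = [CO2*]/KH = 71.4×10^-6 / 3.802×10^-2 = 1.88×10^-3 atm = 1880 μatm

pCO2 = 1880 μatm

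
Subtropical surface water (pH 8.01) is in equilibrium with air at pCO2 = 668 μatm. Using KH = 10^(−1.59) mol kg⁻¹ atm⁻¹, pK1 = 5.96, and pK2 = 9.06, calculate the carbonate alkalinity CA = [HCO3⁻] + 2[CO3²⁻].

CA = 2.27 mmol/kg

[CO2*] = KH · pCO2 = 10^(−1.59) × 668×10^-6 = 1.717×10^-5 mol/kg
α₀ = 1/(1 + K1/[H⁺] + K1K2/[H⁺]²) = 1/(1 + 10^+2.05 + 10^+1.00) = 0.008117
DIC = [CO2*]/α₀ = 1.717×10^-5 / 0.008117 = 2.115 mmol/kg
CA = (α₁ + 2α₂)·DIC = (0.9107 + 2×0.08117) × 2.115 = 2.27 mmol/kg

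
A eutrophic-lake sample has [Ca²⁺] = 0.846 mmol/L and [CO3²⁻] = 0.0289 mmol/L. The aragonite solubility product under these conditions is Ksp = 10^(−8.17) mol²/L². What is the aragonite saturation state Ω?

Ω = 3.62

Ksp = 10^(−8.17) = 6.761×10^-9
Ω = [Ca²⁺][CO3²⁻]/Ksp = (0.846×10^-3)(0.0289×10^-3) / 6.761×10^-9 = 3.62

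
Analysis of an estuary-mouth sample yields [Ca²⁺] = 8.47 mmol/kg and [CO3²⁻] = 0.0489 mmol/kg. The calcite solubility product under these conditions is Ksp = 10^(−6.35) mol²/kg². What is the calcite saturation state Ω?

Ω = 0.927

Ksp = 10^(−6.35) = 4.467×10^-7
Ω = [Ca²⁺][CO3²⁻]/Ksp = (8.47×10^-3)(0.0489×10^-3) / 4.467×10^-7 = 0.927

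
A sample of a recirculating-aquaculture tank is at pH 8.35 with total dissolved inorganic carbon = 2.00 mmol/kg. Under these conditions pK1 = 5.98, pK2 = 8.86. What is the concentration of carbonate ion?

[CO3²⁻] = 0.471 mmol/kg

α₂ = 1 / (1 + [H⁺]/K2 + [H⁺]²/(K1K2)) = 1 / (1 + 10^+0.51 + 10^-1.86)
   = 1 / (1 + 3.2359 + 0.013804) = 1/4.2497 = 0.2353
[CO3²⁻] = α₂ × DIC = 0.2353 × 2.00 = 0.471 mmol/kg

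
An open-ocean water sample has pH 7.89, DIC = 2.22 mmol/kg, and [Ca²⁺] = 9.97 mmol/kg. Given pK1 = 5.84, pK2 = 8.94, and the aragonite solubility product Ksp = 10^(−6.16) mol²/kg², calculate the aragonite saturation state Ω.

α₂ = 1 / (1 + [H⁺]/K2 + [H⁺]²/(K1K2)) = 1 / (1 + 10^+1.05 + 10^-1.00)
   = 1 / (1 + 11.220 + 0.10000) = 1/12.320 = 0.08117
[CO3²⁻] = α₂ × DIC = 0.08117 × 2.22 = 0.1802 mmol/kg
Ksp = 10^(−6.16) = 6.918×10^-7
Ω = [Ca²⁺][CO3²⁻]/Ksp = (9.97×10^-3)(1.802×10^-4) / 6.918×10^-7 = 2.60

Ω = 2.60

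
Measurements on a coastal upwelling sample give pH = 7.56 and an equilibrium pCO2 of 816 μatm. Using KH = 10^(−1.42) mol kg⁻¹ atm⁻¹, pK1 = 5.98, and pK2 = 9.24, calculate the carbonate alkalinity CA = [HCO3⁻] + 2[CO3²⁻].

[CO2*] = KH · pCO2 = 10^(−1.42) × 816×10^-6 = 3.102×10^-5 mol/kg
α₀ = 1/(1 + K1/[H⁺] + K1K2/[H⁺]²) = 1/(1 + 10^+1.58 + 10^-0.10) = 0.02512
DIC = [CO2*]/α₀ = 3.102×10^-5 / 0.02512 = 1.235 mmol/kg
CA = (α₁ + 2α₂)·DIC = (0.9549 + 2×0.01995) × 1.235 = 1.23 mmol/kg

CA = 1.23 mmol/kg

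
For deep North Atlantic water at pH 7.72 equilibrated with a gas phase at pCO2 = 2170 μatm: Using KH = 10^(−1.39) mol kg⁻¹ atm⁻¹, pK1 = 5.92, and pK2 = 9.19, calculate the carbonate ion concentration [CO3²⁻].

[CO3²⁻] = 0.189 mmol/kg

[CO2*] = KH · pCO2 = 10^(−1.39) × 2170×10^-6 = 8.840×10^-5 mol/kg
α₀ = 1/(1 + K1/[H⁺] + K1K2/[H⁺]²) = 1/(1 + 10^+1.80 + 10^+0.33) = 0.01510
DIC = [CO2*]/α₀ = 8.840×10^-5 / 0.01510 = 5.855 mmol/kg
[CO3²⁻] = α₂·DIC; α₂ = 0.03228, so [CO3²⁻] = 0.03228 × 5.855 = 0.189 mmol/kg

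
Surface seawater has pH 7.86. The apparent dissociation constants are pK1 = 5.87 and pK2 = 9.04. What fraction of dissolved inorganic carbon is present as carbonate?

α₂ = 0.0614

α₂ = 1 / (1 + [H⁺]/K2 + [H⁺]²/(K1K2)) = 1 / (1 + 10^+1.18 + 10^-0.81)
   = 1 / (1 + 15.136 + 0.15488) = 1/16.290 = 0.06139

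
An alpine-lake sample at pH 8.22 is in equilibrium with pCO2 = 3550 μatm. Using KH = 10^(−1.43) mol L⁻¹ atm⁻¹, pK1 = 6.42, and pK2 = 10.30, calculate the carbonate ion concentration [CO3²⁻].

[CO3²⁻] = 0.0692 mmol/L

[CO2*] = KH · pCO2 = 10^(−1.43) × 3550×10^-6 = 1.319×10^-4 mol/L
α₀ = 1/(1 + K1/[H⁺] + K1K2/[H⁺]²) = 1/(1 + 10^+1.80 + 10^-0.28) = 0.01547
DIC = [CO2*]/α₀ = 1.319×10^-4 / 0.01547 = 8.523 mmol/L
[CO3²⁻] = α₂·DIC; α₂ = 0.008121, so [CO3²⁻] = 0.008121 × 8.523 = 0.0692 mmol/L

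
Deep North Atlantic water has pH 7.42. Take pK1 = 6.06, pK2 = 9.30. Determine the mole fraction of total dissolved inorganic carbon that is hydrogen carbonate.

α₁ = 0.946

α₁ = 1 / (1 + [H⁺]/K1 + K2/[H⁺]) = 1 / (1 + 10^-1.36 + 10^-1.88)
   = 1 / (1 + 0.043652 + 0.013183) = 1/1.0568 = 0.9462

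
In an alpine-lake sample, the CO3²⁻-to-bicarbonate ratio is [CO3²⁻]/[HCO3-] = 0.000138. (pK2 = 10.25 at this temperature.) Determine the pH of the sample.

pH = 6.39

From K2 = [H⁺][CO3²⁻]/[HCO3-]:  pH = pK2 + log₁₀([CO3²⁻]/[HCO3-])
log₁₀(0.000138) = -3.860
pH = 10.25 + (-3.860) = 6.39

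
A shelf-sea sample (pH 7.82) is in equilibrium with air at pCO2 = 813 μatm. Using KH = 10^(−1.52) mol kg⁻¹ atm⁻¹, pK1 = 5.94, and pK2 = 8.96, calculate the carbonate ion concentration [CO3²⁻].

[CO2*] = KH · pCO2 = 10^(−1.52) × 813×10^-6 = 2.455×10^-5 mol/kg
α₀ = 1/(1 + K1/[H⁺] + K1K2/[H⁺]²) = 1/(1 + 10^+1.88 + 10^+0.74) = 0.01214
DIC = [CO2*]/α₀ = 2.455×10^-5 / 0.01214 = 2.022 mmol/kg
[CO3²⁻] = α₂·DIC; α₂ = 0.06673, so [CO3²⁻] = 0.06673 × 2.022 = 0.135 mmol/kg

[CO3²⁻] = 0.135 mmol/kg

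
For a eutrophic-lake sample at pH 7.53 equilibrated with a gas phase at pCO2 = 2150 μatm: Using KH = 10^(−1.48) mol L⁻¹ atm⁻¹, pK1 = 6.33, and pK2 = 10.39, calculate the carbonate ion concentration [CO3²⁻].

[CO2*] = KH · pCO2 = 10^(−1.48) × 2150×10^-6 = 7.119×10^-5 mol/L
α₀ = 1/(1 + K1/[H⁺] + K1K2/[H⁺]²) = 1/(1 + 10^+1.20 + 10^-1.66) = 0.05927
DIC = [CO2*]/α₀ = 7.119×10^-5 / 0.05927 = 1.201 mmol/L
[CO3²⁻] = α₂·DIC; α₂ = 0.001297, so [CO3²⁻] = 0.001297 × 1.201 = 0.00156 mmol/L = 1.56 μmol/L

[CO3²⁻] = 1.56 μmol/L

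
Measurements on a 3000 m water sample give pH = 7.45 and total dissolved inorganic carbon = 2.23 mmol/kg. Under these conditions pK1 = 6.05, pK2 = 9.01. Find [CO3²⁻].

[CO3²⁻] = 0.0575 mmol/kg

α₂ = 1 / (1 + [H⁺]/K2 + [H⁺]²/(K1K2)) = 1 / (1 + 10^+1.56 + 10^+0.16)
   = 1 / (1 + 36.308 + 1.4454) = 1/38.753 = 0.02580
[CO3²⁻] = α₂ × DIC = 0.02580 × 2.23 = 0.0575 mmol/kg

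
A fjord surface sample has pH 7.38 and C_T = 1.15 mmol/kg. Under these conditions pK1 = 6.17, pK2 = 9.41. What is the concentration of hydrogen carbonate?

[HCO3⁻] = 1.07 mmol/kg

α₁ = 1 / (1 + [H⁺]/K1 + K2/[H⁺]) = 1 / (1 + 10^-1.21 + 10^-2.03)
   = 1 / (1 + 0.061660 + 0.0093325) = 1/1.0710 = 0.9337
[HCO3⁻] = α₁ × DIC = 0.9337 × 1.15 = 1.07 mmol/kg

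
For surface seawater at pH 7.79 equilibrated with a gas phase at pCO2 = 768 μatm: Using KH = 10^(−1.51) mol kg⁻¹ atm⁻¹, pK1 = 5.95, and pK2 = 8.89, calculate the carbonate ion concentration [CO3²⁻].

[CO2*] = KH · pCO2 = 10^(−1.51) × 768×10^-6 = 2.373×10^-5 mol/kg
α₀ = 1/(1 + K1/[H⁺] + K1K2/[H⁺]²) = 1/(1 + 10^+1.84 + 10^+0.74) = 0.01321
DIC = [CO2*]/α₀ = 2.373×10^-5 / 0.01321 = 1.796 mmol/kg
[CO3²⁻] = α₂·DIC; α₂ = 0.07262, so [CO3²⁻] = 0.07262 × 1.796 = 0.130 mmol/kg

[CO3²⁻] = 0.130 mmol/kg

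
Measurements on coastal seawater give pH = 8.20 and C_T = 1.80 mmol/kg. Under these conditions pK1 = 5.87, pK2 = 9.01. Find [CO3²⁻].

α₂ = 1 / (1 + [H⁺]/K2 + [H⁺]²/(K1K2)) = 1 / (1 + 10^+0.81 + 10^-1.52)
   = 1 / (1 + 6.4565 + 0.030200) = 1/7.4867 = 0.1336
[CO3²⁻] = α₂ × DIC = 0.1336 × 1.80 = 0.240 mmol/kg

[CO3²⁻] = 0.240 mmol/kg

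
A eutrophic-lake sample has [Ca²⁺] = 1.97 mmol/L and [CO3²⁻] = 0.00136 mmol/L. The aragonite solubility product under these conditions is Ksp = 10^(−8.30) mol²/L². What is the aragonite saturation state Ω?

Ksp = 10^(−8.30) = 5.012×10^-9
Ω = [Ca²⁺][CO3²⁻]/Ksp = (1.97×10^-3)(0.00136×10^-3) / 5.012×10^-9 = 0.535

Ω = 0.535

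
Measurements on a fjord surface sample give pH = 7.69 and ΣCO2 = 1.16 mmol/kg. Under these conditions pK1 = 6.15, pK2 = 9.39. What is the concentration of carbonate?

α₂ = 1 / (1 + [H⁺]/K2 + [H⁺]²/(K1K2)) = 1 / (1 + 10^+1.70 + 10^+0.16)
   = 1 / (1 + 50.119 + 1.4454) = 1/52.564 = 0.01902
[CO3²⁻] = α₂ × DIC = 0.01902 × 1.16 = 0.0221 mmol/kg

[CO3²⁻] = 0.0221 mmol/kg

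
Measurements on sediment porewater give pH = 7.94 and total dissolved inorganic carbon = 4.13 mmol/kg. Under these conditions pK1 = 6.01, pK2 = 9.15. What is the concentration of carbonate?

[CO3²⁻] = 0.237 mmol/kg

α₂ = 1 / (1 + [H⁺]/K2 + [H⁺]²/(K1K2)) = 1 / (1 + 10^+1.21 + 10^-0.72)
   = 1 / (1 + 16.218 + 0.19055) = 1/17.409 = 0.05744
[CO3²⁻] = α₂ × DIC = 0.05744 × 4.13 = 0.237 mmol/kg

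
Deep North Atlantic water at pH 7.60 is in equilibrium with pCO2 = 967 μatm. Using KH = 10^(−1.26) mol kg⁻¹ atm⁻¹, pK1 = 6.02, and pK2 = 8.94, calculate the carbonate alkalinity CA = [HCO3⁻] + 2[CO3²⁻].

[CO2*] = KH · pCO2 = 10^(−1.26) × 967×10^-6 = 5.314×10^-5 mol/kg
α₀ = 1/(1 + K1/[H⁺] + K1K2/[H⁺]²) = 1/(1 + 10^+1.58 + 10^+0.24) = 0.02454
DIC = [CO2*]/α₀ = 5.314×10^-5 / 0.02454 = 2.166 mmol/kg
CA = (α₁ + 2α₂)·DIC = (0.9328 + 2×0.04264) × 2.166 = 2.21 mmol/kg

CA = 2.21 mmol/kg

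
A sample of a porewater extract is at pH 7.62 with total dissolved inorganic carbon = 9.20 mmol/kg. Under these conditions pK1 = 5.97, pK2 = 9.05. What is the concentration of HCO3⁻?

[HCO3⁻] = 8.68 mmol/kg

α₁ = 1 / (1 + [H⁺]/K1 + K2/[H⁺]) = 1 / (1 + 10^-1.65 + 10^-1.43)
   = 1 / (1 + 0.022387 + 0.037154) = 1/1.0595 = 0.9438
[HCO3⁻] = α₁ × DIC = 0.9438 × 9.20 = 8.68 mmol/kg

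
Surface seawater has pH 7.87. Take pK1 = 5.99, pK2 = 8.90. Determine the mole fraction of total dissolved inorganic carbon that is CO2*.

α₀ = 1 / (1 + K1/[H⁺] + K1K2/[H⁺]²) = 1 / (1 + 10^+1.88 + 10^+0.85)
   = 1 / (1 + 75.858 + 7.0795) = 1/83.937 = 0.01191

α₀ = 0.0119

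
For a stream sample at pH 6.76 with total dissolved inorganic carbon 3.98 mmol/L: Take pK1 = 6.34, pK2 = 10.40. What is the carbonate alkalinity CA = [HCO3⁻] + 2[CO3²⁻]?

CA = 2.88 mmol/L

CA = [HCO3⁻] + 2[CO3²⁻] = (α₁ + 2α₂)·DIC
At pH 6.76: [H⁺]/K1 = 10^-0.42 = 0.38019, K2/[H⁺] = 10^-3.64 = 0.00022909
α₁ = 1/(1 + 0.38019 + 0.00022909) = 1/1.3804 = 0.7244; α₂ = α₁·K2/[H⁺] = 0.0001660
α₁ + 2α₂ = 0.7247
CA = 0.7247 × 3.98 = 2.88 mmol/L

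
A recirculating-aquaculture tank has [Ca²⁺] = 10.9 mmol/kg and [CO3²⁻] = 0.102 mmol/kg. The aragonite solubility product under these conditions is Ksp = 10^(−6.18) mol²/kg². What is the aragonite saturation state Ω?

Ω = 1.68

Ksp = 10^(−6.18) = 6.607×10^-7
Ω = [Ca²⁺][CO3²⁻]/Ksp = (10.9×10^-3)(0.102×10^-3) / 6.607×10^-7 = 1.68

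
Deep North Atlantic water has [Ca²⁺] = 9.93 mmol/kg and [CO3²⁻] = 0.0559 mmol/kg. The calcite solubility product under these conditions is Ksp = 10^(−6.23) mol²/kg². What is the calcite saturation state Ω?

Ksp = 10^(−6.23) = 5.888×10^-7
Ω = [Ca²⁺][CO3²⁻]/Ksp = (9.93×10^-3)(0.0559×10^-3) / 5.888×10^-7 = 0.943

Ω = 0.943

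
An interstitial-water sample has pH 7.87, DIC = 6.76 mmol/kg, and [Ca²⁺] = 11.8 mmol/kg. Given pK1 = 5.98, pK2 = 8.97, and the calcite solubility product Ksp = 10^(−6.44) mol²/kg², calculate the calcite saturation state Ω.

α₂ = 1 / (1 + [H⁺]/K2 + [H⁺]²/(K1K2)) = 1 / (1 + 10^+1.10 + 10^-0.79)
   = 1 / (1 + 12.589 + 0.16218) = 1/13.751 = 0.07272
[CO3²⁻] = α₂ × DIC = 0.07272 × 6.76 = 0.4916 mmol/kg
Ksp = 10^(−6.44) = 3.631×10^-7
Ω = [Ca²⁺][CO3²⁻]/Ksp = (11.8×10^-3)(4.916×10^-4) / 3.631×10^-7 = 16.0

Ω = 16.0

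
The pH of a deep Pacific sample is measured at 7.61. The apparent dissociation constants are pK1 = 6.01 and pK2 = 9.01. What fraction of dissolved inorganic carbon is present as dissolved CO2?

α₀ = 0.0236

α₀ = 1 / (1 + K1/[H⁺] + K1K2/[H⁺]²) = 1 / (1 + 10^+1.60 + 10^+0.20)
   = 1 / (1 + 39.811 + 1.5849) = 1/42.396 = 0.02359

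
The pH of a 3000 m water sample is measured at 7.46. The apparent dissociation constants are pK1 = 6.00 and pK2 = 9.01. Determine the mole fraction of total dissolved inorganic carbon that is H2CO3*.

α₀ = 1 / (1 + K1/[H⁺] + K1K2/[H⁺]²) = 1 / (1 + 10^+1.46 + 10^-0.09)
   = 1 / (1 + 28.840 + 0.81283) = 1/30.653 = 0.03262

α₀ = 0.0326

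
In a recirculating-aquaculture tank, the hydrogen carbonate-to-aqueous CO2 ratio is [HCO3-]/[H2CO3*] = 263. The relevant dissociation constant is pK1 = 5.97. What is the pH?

From K1 = [H⁺][HCO3-]/[H2CO3*]:  pH = pK1 + log₁₀([HCO3-]/[H2CO3*])
log₁₀(263) = +2.420
pH = 5.97 + (+2.420) = 8.39

pH = 8.39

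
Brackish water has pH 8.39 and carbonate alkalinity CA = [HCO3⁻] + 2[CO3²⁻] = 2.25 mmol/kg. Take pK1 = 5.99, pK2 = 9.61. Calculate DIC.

DIC = 2.14 mmol/kg

CA = [HCO3⁻] + 2[CO3²⁻] = (α₁ + 2α₂)·DIC
At pH 8.39: [H⁺]/K1 = 10^-2.40 = 0.0039811, K2/[H⁺] = 10^-1.22 = 0.060256
α₁ = 1/(1 + 0.0039811 + 0.060256) = 1/1.0642 = 0.9396; α₂ = α₁·K2/[H⁺] = 0.05662
α₁ + 2α₂ = 1.0529
DIC = CA / (α₁ + 2α₂) = 2.25 / 1.0529 = 2.14 mmol/kg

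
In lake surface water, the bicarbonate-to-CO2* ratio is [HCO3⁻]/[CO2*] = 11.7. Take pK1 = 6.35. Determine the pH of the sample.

From K1 = [H⁺][HCO3⁻]/[CO2*]:  pH = pK1 + log₁₀([HCO3⁻]/[CO2*])
log₁₀(11.7) = +1.068
pH = 6.35 + (+1.068) = 7.42

pH = 7.42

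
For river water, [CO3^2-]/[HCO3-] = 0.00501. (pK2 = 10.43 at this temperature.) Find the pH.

pH = 8.13

From K2 = [H⁺][CO3^2-]/[HCO3-]:  pH = pK2 + log₁₀([CO3^2-]/[HCO3-])
log₁₀(0.00501) = -2.300
pH = 10.43 + (-2.300) = 8.13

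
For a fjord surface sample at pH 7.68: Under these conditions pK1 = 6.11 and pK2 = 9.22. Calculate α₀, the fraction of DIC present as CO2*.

α₀ = 1 / (1 + K1/[H⁺] + K1K2/[H⁺]²) = 1 / (1 + 10^+1.57 + 10^+0.03)
   = 1 / (1 + 37.154 + 1.0715) = 1/39.225 = 0.02549

α₀ = 0.0255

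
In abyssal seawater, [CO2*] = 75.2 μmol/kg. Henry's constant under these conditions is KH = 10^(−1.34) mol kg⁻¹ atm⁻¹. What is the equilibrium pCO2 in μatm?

pCO2 = 1650 μatm

KH = 10^(−1.34) = 4.571×10^-2 mol kg⁻¹ atm⁻¹
pCO2 = [CO2*]/KH = 75.2×10^-6 / 4.571×10^-2 = 1.65×10^-3 atm = 1650 μatm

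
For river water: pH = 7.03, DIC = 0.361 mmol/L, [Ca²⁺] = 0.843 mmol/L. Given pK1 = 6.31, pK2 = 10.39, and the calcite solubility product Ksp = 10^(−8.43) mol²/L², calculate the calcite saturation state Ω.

α₂ = 1 / (1 + [H⁺]/K2 + [H⁺]²/(K1K2)) = 1 / (1 + 10^+3.36 + 10^+2.64)
   = 1 / (1 + 2290.9 + 436.52) = 1/2728.4 = 0.0003665
[CO3²⁻] = α₂ × DIC = 0.0003665 × 0.361 = 0.0001323 mmol/L = 0.1323 μmol/L
Ksp = 10^(−8.43) = 3.715×10^-9
Ω = [Ca²⁺][CO3²⁻]/Ksp = (0.843×10^-3)(1.323×10^-7) / 3.715×10^-9 = 0.0300

Ω = 0.0300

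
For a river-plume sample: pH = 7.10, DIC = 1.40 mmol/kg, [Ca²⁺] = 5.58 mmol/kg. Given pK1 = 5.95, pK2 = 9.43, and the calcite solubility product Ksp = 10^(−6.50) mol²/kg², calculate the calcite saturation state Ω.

α₂ = 1 / (1 + [H⁺]/K2 + [H⁺]²/(K1K2)) = 1 / (1 + 10^+2.33 + 10^+1.18)
   = 1 / (1 + 213.80 + 15.136) = 1/229.93 = 0.004349
[CO3²⁻] = α₂ × DIC = 0.004349 × 1.40 = 0.006089 mmol/kg = 6.089 μmol/kg
Ksp = 10^(−6.50) = 3.162×10^-7
Ω = [Ca²⁺][CO3²⁻]/Ksp = (5.58×10^-3)(6.089×10^-6) / 3.162×10^-7 = 0.107

Ω = 0.107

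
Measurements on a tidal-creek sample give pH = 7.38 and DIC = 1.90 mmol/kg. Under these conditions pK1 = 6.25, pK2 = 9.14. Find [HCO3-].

[HCO3⁻] = 1.74 mmol/kg

α₁ = 1 / (1 + [H⁺]/K1 + K2/[H⁺]) = 1 / (1 + 10^-1.13 + 10^-1.76)
   = 1 / (1 + 0.074131 + 0.017378) = 1/1.0915 = 0.9162
[HCO3⁻] = α₁ × DIC = 0.9162 × 1.90 = 1.74 mmol/kg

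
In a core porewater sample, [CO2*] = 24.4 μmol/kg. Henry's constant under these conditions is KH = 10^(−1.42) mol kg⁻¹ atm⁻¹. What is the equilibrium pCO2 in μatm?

pCO2 = 642 μatm

KH = 10^(−1.42) = 3.802×10^-2 mol kg⁻¹ atm⁻¹
pCO2 = [CO2*]/KH = 24.4×10^-6 / 3.802×10^-2 = 6.42×10^-4 atm = 642 μatm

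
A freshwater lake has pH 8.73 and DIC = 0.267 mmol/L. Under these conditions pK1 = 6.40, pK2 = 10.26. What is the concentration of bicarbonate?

α₁ = 1 / (1 + [H⁺]/K1 + K2/[H⁺]) = 1 / (1 + 10^-2.33 + 10^-1.53)
   = 1 / (1 + 0.0046774 + 0.029512) = 1/1.0342 = 0.9669
[HCO3⁻] = α₁ × DIC = 0.9669 × 0.267 = 0.258 mmol/L

[HCO3⁻] = 0.258 mmol/L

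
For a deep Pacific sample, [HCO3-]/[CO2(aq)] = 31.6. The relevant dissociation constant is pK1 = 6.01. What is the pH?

From K1 = [H⁺][HCO3-]/[CO2(aq)]:  pH = pK1 + log₁₀([HCO3-]/[CO2(aq)])
log₁₀(31.6) = +1.500
pH = 6.01 + (+1.500) = 7.51

pH = 7.51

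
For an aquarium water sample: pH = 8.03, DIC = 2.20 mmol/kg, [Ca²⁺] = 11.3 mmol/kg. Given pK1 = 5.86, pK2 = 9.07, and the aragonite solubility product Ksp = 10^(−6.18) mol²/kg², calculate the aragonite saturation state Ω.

α₂ = 1 / (1 + [H⁺]/K2 + [H⁺]²/(K1K2)) = 1 / (1 + 10^+1.04 + 10^-1.13)
   = 1 / (1 + 10.965 + 0.074131) = 1/12.039 = 0.08306
[CO3²⁻] = α₂ × DIC = 0.08306 × 2.20 = 0.1827 mmol/kg
Ksp = 10^(−6.18) = 6.607×10^-7
Ω = [Ca²⁺][CO3²⁻]/Ksp = (11.3×10^-3)(1.827×10^-4) / 6.607×10^-7 = 3.13

Ω = 3.13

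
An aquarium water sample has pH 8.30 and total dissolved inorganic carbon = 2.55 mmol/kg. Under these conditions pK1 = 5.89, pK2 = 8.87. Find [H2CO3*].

α₀ = 1 / (1 + K1/[H⁺] + K1K2/[H⁺]²) = 1 / (1 + 10^+2.41 + 10^+1.84)
   = 1 / (1 + 257.04 + 69.183) = 1/327.22 = 0.003056
[CO2*] = α₀ × DIC = 0.003056 × 2.55 = 0.00779 mmol/kg = 7.79 μmol/kg

[CO2*] = 7.79 μmol/kg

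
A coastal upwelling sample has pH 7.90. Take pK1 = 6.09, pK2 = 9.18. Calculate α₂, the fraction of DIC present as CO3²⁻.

α₂ = 1 / (1 + [H⁺]/K2 + [H⁺]²/(K1K2)) = 1 / (1 + 10^+1.28 + 10^-0.53)
   = 1 / (1 + 19.055 + 0.29512) = 1/20.350 = 0.04914

α₂ = 0.0491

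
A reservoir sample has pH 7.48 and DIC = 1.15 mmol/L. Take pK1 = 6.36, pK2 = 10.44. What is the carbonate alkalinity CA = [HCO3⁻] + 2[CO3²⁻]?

CA = 1.07 mmol/L

CA = [HCO3⁻] + 2[CO3²⁻] = (α₁ + 2α₂)·DIC
At pH 7.48: [H⁺]/K1 = 10^-1.12 = 0.075858, K2/[H⁺] = 10^-2.96 = 0.0010965
α₁ = 1/(1 + 0.075858 + 0.0010965) = 1/1.0770 = 0.9285; α₂ = α₁·K2/[H⁺] = 0.001018
α₁ + 2α₂ = 0.9306
CA = 0.9306 × 1.15 = 1.07 mmol/L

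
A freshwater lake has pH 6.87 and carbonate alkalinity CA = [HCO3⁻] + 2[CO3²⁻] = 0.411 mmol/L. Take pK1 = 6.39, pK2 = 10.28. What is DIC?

DIC = 0.547 mmol/L

CA = [HCO3⁻] + 2[CO3²⁻] = (α₁ + 2α₂)·DIC
At pH 6.87: [H⁺]/K1 = 10^-0.48 = 0.33113, K2/[H⁺] = 10^-3.41 = 0.00038905
α₁ = 1/(1 + 0.33113 + 0.00038905) = 1/1.3315 = 0.7510; α₂ = α₁·K2/[H⁺] = 0.0002922
α₁ + 2α₂ = 0.7516
DIC = CA / (α₁ + 2α₂) = 0.411 / 0.7516 = 0.547 mmol/L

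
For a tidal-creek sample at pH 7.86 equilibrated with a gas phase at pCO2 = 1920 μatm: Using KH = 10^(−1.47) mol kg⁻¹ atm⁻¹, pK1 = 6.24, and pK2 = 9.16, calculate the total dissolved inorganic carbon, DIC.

DIC = 2.91 mmol/kg

[CO2*] = KH · pCO2 = 10^(−1.47) × 1920×10^-6 = 6.506×10^-5 mol/kg
α₀ = 1/(1 + K1/[H⁺] + K1K2/[H⁺]²) = 1/(1 + 10^+1.62 + 10^+0.32) = 0.02233
DIC = [CO2*]/α₀ = 6.506×10^-5 / 0.02233 = 2.91 mmol/kg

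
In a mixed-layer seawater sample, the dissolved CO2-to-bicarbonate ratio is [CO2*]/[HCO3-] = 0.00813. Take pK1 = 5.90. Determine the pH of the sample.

From K1 = [H⁺][HCO3-]/[CO2*]:  pH = pK1 − log₁₀([CO2*]/[HCO3-])
log₁₀(0.00813) = -2.090
pH = 5.90 − (-2.090) = 7.99

pH = 7.99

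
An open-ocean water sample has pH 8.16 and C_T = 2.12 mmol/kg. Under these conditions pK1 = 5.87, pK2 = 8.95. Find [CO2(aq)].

α₀ = 1 / (1 + K1/[H⁺] + K1K2/[H⁺]²) = 1 / (1 + 10^+2.29 + 10^+1.50)
   = 1 / (1 + 194.98 + 31.623) = 1/227.61 = 0.004394
[CO2*] = α₀ × DIC = 0.004394 × 2.12 = 0.00931 mmol/kg = 9.31 μmol/kg

[CO2*] = 9.31 μmol/kg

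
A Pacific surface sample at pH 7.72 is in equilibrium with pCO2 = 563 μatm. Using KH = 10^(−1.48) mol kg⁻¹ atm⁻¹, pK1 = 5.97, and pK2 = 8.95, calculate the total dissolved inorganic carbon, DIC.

[CO2*] = KH · pCO2 = 10^(−1.48) × 563×10^-6 = 1.864×10^-5 mol/kg
α₀ = 1/(1 + K1/[H⁺] + K1K2/[H⁺]²) = 1/(1 + 10^+1.75 + 10^+0.52) = 0.01652
DIC = [CO2*]/α₀ = 1.864×10^-5 / 0.01652 = 1.13 mmol/kg

DIC = 1.13 mmol/kg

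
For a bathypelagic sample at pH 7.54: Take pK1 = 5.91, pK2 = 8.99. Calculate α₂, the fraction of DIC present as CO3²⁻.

α₂ = 1 / (1 + [H⁺]/K2 + [H⁺]²/(K1K2)) = 1 / (1 + 10^+1.45 + 10^-0.18)
   = 1 / (1 + 28.184 + 0.66069) = 1/29.845 = 0.03351

α₂ = 0.0335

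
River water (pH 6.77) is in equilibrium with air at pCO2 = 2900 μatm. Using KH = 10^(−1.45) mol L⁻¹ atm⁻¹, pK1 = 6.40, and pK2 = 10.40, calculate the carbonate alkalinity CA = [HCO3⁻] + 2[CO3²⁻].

[CO2*] = KH · pCO2 = 10^(−1.45) × 2900×10^-6 = 1.029×10^-4 mol/L
α₀ = 1/(1 + K1/[H⁺] + K1K2/[H⁺]²) = 1/(1 + 10^+0.37 + 10^-3.26) = 0.2990
DIC = [CO2*]/α₀ = 1.029×10^-4 / 0.2990 = 0.3442 mmol/L
CA = (α₁ + 2α₂)·DIC = (0.7009 + 2×0.0001643) × 0.3442 = 0.241 mmol/L

CA = 0.241 mmol/L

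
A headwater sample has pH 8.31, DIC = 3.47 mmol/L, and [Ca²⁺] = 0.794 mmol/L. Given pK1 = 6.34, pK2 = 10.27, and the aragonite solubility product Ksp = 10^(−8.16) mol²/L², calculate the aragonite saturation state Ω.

α₂ = 1 / (1 + [H⁺]/K2 + [H⁺]²/(K1K2)) = 1 / (1 + 10^+1.96 + 10^-0.01)
   = 1 / (1 + 91.201 + 0.97724) = 1/93.178 = 0.01073
[CO3²⁻] = α₂ × DIC = 0.01073 × 3.47 = 0.03724 mmol/L
Ksp = 10^(−8.16) = 6.918×10^-9
Ω = [Ca²⁺][CO3²⁻]/Ksp = (0.794×10^-3)(3.724×10^-5) / 6.918×10^-9 = 4.27

Ω = 4.27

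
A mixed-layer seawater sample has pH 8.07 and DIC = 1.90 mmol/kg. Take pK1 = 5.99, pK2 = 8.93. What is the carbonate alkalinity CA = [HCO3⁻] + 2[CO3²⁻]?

CA = [HCO3⁻] + 2[CO3²⁻] = (α₁ + 2α₂)·DIC
At pH 8.07: [H⁺]/K1 = 10^-2.08 = 0.0083176, K2/[H⁺] = 10^-0.86 = 0.13804
α₁ = 1/(1 + 0.0083176 + 0.13804) = 1/1.1464 = 0.8723; α₂ = α₁·K2/[H⁺] = 0.1204
α₁ + 2α₂ = 1.1132
CA = 1.1132 × 1.90 = 2.12 mmol/kg

CA = 2.12 mmol/kg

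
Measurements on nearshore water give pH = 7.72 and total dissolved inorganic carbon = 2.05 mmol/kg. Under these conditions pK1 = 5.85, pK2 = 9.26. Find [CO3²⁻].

α₂ = 1 / (1 + [H⁺]/K2 + [H⁺]²/(K1K2)) = 1 / (1 + 10^+1.54 + 10^-0.33)
   = 1 / (1 + 34.674 + 0.46774) = 1/36.141 = 0.02767
[CO3²⁻] = α₂ × DIC = 0.02767 × 2.05 = 0.0567 mmol/kg

[CO3²⁻] = 0.0567 mmol/kg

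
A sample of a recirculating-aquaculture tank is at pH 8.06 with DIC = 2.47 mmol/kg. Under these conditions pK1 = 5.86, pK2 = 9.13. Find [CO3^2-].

α₂ = 1 / (1 + [H⁺]/K2 + [H⁺]²/(K1K2)) = 1 / (1 + 10^+1.07 + 10^-1.13)
   = 1 / (1 + 11.749 + 0.074131) = 1/12.823 = 0.07798
[CO3²⁻] = α₂ × DIC = 0.07798 × 2.47 = 0.193 mmol/kg

[CO3²⁻] = 0.193 mmol/kg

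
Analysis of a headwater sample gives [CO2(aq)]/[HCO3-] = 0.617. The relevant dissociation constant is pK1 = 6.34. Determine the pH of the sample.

pH = 6.55

From K1 = [H⁺][HCO3-]/[CO2(aq)]:  pH = pK1 − log₁₀([CO2(aq)]/[HCO3-])
log₁₀(0.617) = -0.210
pH = 6.34 − (-0.210) = 6.55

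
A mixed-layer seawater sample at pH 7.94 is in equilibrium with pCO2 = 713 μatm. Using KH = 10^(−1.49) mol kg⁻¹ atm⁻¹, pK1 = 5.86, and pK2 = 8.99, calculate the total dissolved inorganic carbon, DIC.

DIC = 3.04 mmol/kg

[CO2*] = KH · pCO2 = 10^(−1.49) × 713×10^-6 = 2.307×10^-5 mol/kg
α₀ = 1/(1 + K1/[H⁺] + K1K2/[H⁺]²) = 1/(1 + 10^+2.08 + 10^+1.03) = 0.007579
DIC = [CO2*]/α₀ = 2.307×10^-5 / 0.007579 = 3.04 mmol/kg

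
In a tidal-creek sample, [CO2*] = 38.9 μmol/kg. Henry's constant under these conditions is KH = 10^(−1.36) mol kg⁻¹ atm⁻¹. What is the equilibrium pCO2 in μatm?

pCO2 = 891 μatm

KH = 10^(−1.36) = 4.365×10^-2 mol kg⁻¹ atm⁻¹
pCO2 = [CO2*]/KH = 38.9×10^-6 / 4.365×10^-2 = 8.91×10^-4 atm = 891 μatm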